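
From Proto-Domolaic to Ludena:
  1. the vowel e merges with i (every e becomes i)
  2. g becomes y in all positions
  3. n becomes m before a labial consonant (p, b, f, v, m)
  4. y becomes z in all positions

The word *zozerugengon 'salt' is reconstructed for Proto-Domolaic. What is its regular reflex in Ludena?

Ludena: *zozerugengon
  zozerugengon → zozirugingon   [vowel merger]
  zozirugingon → zoziruyinyon   [unconditioned shift]
  zoziruyinyon (rule 3 does not apply)
  zoziruyinyon → zoziruzinzon   [unconditioned shift]
  giving Ludena zoziruzinzon.

zoziruzinzon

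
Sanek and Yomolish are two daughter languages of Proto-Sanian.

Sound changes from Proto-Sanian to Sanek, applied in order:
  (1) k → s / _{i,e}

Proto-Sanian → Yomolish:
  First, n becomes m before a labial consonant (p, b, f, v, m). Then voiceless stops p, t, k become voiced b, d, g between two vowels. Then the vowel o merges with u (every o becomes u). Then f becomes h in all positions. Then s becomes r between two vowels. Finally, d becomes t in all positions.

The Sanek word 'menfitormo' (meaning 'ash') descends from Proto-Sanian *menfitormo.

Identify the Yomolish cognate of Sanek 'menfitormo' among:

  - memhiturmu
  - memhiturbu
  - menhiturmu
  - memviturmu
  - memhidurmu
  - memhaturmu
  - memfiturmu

memhiturmu

Yomolish: start from *menfitormo.
  rule 1 (nasal place assimilation): menfitormo → memfitormo
  rule 2 (intervocalic voicing): memfitormo → memfidormo
  rule 3 (vowel merger): memfidormo → memfidurmu
  rule 4 (unconditioned shift): memfidurmu → memhidurmu
  rule 5: no change — memhidurmu
  rule 6 (unconditioned shift): memhidurmu → memhiturmu
  ⇒ Yomolish memhiturmu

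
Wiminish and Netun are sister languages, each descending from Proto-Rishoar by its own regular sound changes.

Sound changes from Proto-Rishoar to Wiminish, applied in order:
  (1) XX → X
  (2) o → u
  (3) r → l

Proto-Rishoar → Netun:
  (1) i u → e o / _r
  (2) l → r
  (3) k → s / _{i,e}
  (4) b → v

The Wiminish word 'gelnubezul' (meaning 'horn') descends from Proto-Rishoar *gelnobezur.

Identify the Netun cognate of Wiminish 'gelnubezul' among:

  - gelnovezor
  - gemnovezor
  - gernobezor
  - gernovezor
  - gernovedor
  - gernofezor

Netun: *gelnobezur
  gelnobezur → gelnobezor   [pre-rhotic lowering]
  gelnobezor → gernobezor   [unconditioned shift]
  gernobezor (rule 3 does not apply)
  gernobezor → gernovezor   [unconditioned shift]
  giving Netun gernovezor.
Among the options, 'gernovezor' alone shows every Netun change applied in order.

gernovezor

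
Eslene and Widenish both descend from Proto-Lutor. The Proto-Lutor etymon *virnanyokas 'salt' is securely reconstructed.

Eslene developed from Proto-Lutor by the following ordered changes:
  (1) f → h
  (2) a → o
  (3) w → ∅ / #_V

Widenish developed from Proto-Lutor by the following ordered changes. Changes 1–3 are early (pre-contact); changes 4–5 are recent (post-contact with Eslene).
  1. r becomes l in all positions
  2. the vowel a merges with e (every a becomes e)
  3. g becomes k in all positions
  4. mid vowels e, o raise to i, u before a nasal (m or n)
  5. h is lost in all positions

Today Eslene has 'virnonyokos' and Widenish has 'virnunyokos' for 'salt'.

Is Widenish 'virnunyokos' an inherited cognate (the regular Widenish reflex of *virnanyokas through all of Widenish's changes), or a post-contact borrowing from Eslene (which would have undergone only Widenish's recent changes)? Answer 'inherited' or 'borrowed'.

borrowed

If inherited, *virnanyokas would pass through all of Widenish's changes:
Widenish: *virnanyokas > vilnanyokas > vilnenyokes > vilninyokes  (by unconditioned shift, vowel merger, pre-nasal raising)
If borrowed from Eslene 'virnonyokos' after the early changes, it would undergo only the recent ones:
  rule 4 (pre-nasal raising): virnonyokos → virnunyokos
  rule 5 (h-loss): no change (virnunyokos)
  ⇒ as a loan: virnunyokos
Widenish 'virnunyokos' matches the loan outcome 'virnunyokos', not the inherited 'vilninyokes' — it skipped the early Widenish changes, so it was borrowed from Eslene.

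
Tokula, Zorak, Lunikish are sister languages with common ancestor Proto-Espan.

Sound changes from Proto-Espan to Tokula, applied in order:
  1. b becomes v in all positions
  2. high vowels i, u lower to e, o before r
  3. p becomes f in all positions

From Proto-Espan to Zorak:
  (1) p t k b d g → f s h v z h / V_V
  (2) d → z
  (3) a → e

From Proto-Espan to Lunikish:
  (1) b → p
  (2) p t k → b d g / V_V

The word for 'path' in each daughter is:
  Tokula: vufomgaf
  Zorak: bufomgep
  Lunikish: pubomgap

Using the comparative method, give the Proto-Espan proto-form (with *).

*bupomgap

Position 7: Tokula has a, Zorak has e, Lunikish has a. Tokula preserves a here (none of its changes turn any other segment into a), so the proto-segment is *a.
Position 3: Tokula has f, Zorak has f, Lunikish has b. Taking the neighbouring segments as reconstructed: Tokula f could go back to *p or *f; Zorak f could go back to *p or *f; Lunikish b could go back to *p or *b — the one source consistent with every daughter is *p.
Position 8: Tokula has f, Zorak has p, Lunikish has p. Zorak preserves p here (none of its changes turn any other segment into p), so the proto-segment is *p.
Continuing position by position gives *bupomgap; check it forward:
Tokula: *bupomgap > vupomgap > vufomgaf  (by unconditioned shift, unconditioned shift)
Zorak: *bupomgap
  bupomgap → bufomgap   [intervocalic lenition]
  bufomgap (rule 2 does not apply)
  bufomgap → bufomgep   [vowel merger]
  giving Zorak bufomgep.
Lunikish: *bupomgap > pupomgap > pubomgap  (by unconditioned shift, intervocalic voicing)
*bupomgap is the unique common source.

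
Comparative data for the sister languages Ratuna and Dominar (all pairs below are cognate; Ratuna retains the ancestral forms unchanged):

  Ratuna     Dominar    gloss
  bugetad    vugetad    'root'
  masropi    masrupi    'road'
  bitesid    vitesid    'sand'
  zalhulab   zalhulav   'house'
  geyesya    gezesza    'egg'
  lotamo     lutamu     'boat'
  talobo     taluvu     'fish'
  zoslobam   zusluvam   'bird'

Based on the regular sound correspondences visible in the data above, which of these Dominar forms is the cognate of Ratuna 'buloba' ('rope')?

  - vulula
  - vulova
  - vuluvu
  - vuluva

vuluva

bugetad ~ vugetad — Ratuna b corresponds to Dominar v word-initially before a back vowel.
talobo ~ taluvu, zoslobam ~ zusluvam — Ratuna o corresponds to Dominar u after a consonant, before a labial obstruent.
zoslobam ~ zusluvam — Ratuna b corresponds to Dominar v between vowels (before a back vowel).
Applying these to Ratuna 'buloba':
  buloba → vuloba   (b→v word-initially before a back vowel)
  vuloba → vuluba   (o→u after a consonant, before a labial obstruent)
  vuluba → vuluva   (b→v between vowels (before a back vowel))
So the Dominar cognate is 'vuluva'.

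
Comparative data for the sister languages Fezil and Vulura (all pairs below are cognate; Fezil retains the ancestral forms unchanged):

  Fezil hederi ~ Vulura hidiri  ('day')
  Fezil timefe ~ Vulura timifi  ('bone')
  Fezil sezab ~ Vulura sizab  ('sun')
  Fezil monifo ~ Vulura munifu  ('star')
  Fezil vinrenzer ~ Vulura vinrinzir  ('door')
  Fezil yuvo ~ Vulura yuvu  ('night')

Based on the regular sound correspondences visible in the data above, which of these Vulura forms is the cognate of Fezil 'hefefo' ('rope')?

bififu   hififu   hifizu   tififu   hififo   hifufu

hififu

timefe ~ timifi — Fezil e corresponds to Vulura i after a consonant, before a labial obstruent.
monifo ~ munifu, yuvo ~ yuvu — Fezil o corresponds to Vulura u word-finally.
Applying these to Fezil 'hefefo':
  hefefo → hifefo   (e→i after a consonant, before a labial obstruent)
  hifefo → hififo   (e→i after a consonant, before a labial obstruent)
  hififo → hififu   (o→u word-finally)
So the Vulura cognate is 'hififu'.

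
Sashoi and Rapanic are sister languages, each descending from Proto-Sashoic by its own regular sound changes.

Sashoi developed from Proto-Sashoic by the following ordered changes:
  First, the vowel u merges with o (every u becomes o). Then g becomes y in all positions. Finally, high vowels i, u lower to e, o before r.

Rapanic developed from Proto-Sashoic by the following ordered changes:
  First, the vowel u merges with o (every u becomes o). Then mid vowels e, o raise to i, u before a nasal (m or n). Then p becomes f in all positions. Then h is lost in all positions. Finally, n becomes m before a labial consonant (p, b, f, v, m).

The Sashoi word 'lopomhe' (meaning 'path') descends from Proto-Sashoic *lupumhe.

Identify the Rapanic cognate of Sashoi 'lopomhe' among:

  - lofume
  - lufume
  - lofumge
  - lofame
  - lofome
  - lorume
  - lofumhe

Rapanic: *lupumhe > lopomhe > lopumhe > lofumhe > lofume  (by vowel merger, pre-nasal raising, unconditioned shift, h-loss)

lofume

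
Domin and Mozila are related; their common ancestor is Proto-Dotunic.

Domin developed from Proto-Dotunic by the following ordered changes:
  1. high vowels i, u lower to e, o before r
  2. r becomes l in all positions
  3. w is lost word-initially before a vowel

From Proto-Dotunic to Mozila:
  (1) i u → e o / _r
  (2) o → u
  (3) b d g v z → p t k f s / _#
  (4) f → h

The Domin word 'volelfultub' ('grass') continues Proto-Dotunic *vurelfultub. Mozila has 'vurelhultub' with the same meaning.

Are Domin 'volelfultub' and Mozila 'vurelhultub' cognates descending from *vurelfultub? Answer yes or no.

Derive the expected Mozila reflex of *vurelfultub:
Mozila: *vurelfultub
  vurelfultub → vorelfultub   [pre-rhotic lowering]
  vorelfultub → vurelfultub   [vowel merger]
  vurelfultub → vurelfultup   [final devoicing]
  vurelfultup → vurelhultup   [unconditioned shift]
  giving Mozila vurelhultup.
The regular Mozila reflex would be 'vurelhultup', but the attested form is 'vurelhultub'. The correspondence is irregular, so they are not cognates (the Mozila form has a different source).

no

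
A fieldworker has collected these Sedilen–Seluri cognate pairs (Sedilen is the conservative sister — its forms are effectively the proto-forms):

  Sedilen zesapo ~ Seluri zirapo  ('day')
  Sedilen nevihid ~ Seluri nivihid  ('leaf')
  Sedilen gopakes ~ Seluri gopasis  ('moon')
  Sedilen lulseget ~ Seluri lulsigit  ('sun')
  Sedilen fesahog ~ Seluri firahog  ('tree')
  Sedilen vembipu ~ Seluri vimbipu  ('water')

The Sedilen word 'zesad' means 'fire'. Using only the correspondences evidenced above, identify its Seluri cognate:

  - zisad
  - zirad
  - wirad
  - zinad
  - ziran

zesapo ~ zirapo, gopakes ~ gopasis — Sedilen e corresponds to Seluri i after a consonant, before a consonant other than r, m, n, p, b, f, v.
zesapo ~ zirapo, fesahog ~ firahog — Sedilen s corresponds to Seluri r between vowels (before a back vowel).
Applying these to Sedilen 'zesad':
  zesad → zisad   (e→i after a consonant, before a consonant other than r, m, n, p, b, f, v)
  zisad → zirad   (s→r between vowels (before a back vowel))
So the Seluri cognate is 'zirad'.

zirad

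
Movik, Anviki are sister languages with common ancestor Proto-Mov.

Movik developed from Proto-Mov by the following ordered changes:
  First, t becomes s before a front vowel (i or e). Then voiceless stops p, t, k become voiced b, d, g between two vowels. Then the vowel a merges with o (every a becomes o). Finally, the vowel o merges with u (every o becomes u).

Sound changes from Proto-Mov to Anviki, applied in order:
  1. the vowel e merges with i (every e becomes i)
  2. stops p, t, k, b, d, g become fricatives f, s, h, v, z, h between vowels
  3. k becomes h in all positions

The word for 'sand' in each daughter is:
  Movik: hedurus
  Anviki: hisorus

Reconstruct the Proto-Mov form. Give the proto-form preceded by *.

*hetorus

Position 3: Movik has d, Anviki has s. Taking the neighbouring segments as reconstructed: Movik d could go back to *t or *d; Anviki s could go back to *t or *s — the one source consistent with every daughter is *t.
Position 4: Movik has u, Anviki has o. Anviki preserves o here (none of its changes turn any other segment into o), so the proto-segment is *o.
Continuing position by position gives *hetorus; check it forward:
Movik: *hetorus > hedorus > hedurus  (by intervocalic voicing, vowel merger)
Anviki: *hetorus > hitorus > hisorus  (by vowel merger, intervocalic lenition)
*hetorus is the unique common source.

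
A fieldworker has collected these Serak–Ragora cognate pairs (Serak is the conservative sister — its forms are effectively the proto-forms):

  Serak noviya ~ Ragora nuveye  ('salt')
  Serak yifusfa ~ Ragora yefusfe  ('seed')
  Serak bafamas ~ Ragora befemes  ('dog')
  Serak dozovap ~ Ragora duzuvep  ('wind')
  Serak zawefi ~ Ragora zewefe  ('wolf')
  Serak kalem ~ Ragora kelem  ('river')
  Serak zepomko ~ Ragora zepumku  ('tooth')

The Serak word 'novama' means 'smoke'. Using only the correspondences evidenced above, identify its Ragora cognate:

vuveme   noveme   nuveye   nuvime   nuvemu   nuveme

nuveme

noviya ~ nuveye, dozovap ~ duzuvep — Serak o corresponds to Ragora u after a consonant, before a labial obstruent.
bafamas ~ befemes — Serak a corresponds to Ragora e after a consonant, before a nasal.
noviya ~ nuveye, yifusfa ~ yefusfe — Serak a corresponds to Ragora e word-finally.
Applying these to Serak 'novama':
  novama → nuvama   (o→u after a consonant, before a labial obstruent)
  nuvama → nuvema   (a→e after a consonant, before a nasal)
  nuvema → nuveme   (a→e word-finally)
So the Ragora cognate is 'nuveme'.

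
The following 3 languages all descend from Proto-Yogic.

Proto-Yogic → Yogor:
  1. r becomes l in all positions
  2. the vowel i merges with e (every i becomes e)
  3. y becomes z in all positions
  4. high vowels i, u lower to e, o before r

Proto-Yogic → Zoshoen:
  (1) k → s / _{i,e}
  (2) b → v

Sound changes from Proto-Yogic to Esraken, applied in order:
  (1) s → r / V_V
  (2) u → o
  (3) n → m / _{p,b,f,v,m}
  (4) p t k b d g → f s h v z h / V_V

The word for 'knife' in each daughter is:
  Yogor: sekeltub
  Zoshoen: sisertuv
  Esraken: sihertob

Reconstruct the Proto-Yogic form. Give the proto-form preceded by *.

*sikertub

Position 7: Yogor has u, Zoshoen has u, Esraken has o. Yogor preserves u here (none of its changes turn any other segment into u), so the proto-segment is *u.
Position 3: Yogor has k, Zoshoen has s, Esraken has h. Yogor preserves k here (none of its changes turn any other segment into k), so the proto-segment is *k.
Position 8: Yogor has b, Zoshoen has v, Esraken has b. Yogor preserves b here (none of its changes turn any other segment into b), so the proto-segment is *b.
Verify the candidate proto-form against each daughter:
Yogor: *sikertub > sikeltub > sekeltub  (by unconditioned shift, vowel merger)
Zoshoen: start from *sikertub.
  rule 1 (palatalisation): sikertub → sisertub
  rule 2 (unconditioned shift): sisertub → sisertuv
  ⇒ Zoshoen sisertuv
Esraken: *sikertub > sikertob > sihertob  (by vowel merger, intervocalic lenition)
No other proto-form is consistent with every reflex, so the reconstruction is *sikertub.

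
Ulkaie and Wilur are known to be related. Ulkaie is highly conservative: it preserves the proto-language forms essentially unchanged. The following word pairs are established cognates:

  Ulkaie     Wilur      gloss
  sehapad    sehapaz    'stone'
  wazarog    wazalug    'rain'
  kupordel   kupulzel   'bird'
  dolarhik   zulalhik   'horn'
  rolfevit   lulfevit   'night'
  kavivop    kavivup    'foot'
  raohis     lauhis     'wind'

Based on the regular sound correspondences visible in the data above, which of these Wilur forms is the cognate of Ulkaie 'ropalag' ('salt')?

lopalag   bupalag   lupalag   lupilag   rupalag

lupalag

rolfevit ~ lulfevit — Ulkaie r corresponds to Wilur l word-initially before a back vowel.
kavivop ~ kavivup — Ulkaie o corresponds to Wilur u after a consonant, before a labial obstruent.
Applying these to Ulkaie 'ropalag':
  ropalag → lopalag   (r→l word-initially before a back vowel)
  lopalag → lupalag   (o→u after a consonant, before a labial obstruent)
So the Wilur cognate is 'lupalag'.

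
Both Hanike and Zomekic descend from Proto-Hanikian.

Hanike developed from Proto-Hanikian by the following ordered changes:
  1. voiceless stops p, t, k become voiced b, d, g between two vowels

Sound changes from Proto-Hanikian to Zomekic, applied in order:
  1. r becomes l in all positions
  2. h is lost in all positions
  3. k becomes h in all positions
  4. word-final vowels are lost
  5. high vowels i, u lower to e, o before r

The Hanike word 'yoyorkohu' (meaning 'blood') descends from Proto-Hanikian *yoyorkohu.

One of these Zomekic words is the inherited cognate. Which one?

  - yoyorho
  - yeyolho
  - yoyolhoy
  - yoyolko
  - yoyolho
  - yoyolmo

Zomekic: *yoyorkohu
  yoyorkohu → yoyolkohu   [unconditioned shift]
  yoyolkohu → yoyolkou   [h-loss]
  yoyolkou → yoyolhou   [unconditioned shift]
  yoyolhou → yoyolho   [apocope]
  yoyolho (rule 5 does not apply)
  giving Zomekic yoyolho.
The other candidates each miss or misapply at least one Zomekic change.

yoyolho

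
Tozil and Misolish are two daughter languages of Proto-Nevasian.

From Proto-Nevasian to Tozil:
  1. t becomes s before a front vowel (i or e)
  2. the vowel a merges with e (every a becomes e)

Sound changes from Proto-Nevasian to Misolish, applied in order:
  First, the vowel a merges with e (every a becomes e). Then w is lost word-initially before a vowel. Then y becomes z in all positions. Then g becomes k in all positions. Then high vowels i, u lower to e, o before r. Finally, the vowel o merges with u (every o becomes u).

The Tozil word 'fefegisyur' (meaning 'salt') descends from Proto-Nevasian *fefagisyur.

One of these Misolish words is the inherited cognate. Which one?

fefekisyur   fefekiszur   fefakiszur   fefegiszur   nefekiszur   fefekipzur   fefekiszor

fefekiszur

Misolish: *fefagisyur > fefegisyur > fefegiszur > fefekiszur > fefekiszor > fefekiszur  (by vowel merger, unconditioned shift, unconditioned shift, pre-rhotic lowering, vowel merger)
Only 'fefekiszur' matches the regular Misolish development of *fefagisyur.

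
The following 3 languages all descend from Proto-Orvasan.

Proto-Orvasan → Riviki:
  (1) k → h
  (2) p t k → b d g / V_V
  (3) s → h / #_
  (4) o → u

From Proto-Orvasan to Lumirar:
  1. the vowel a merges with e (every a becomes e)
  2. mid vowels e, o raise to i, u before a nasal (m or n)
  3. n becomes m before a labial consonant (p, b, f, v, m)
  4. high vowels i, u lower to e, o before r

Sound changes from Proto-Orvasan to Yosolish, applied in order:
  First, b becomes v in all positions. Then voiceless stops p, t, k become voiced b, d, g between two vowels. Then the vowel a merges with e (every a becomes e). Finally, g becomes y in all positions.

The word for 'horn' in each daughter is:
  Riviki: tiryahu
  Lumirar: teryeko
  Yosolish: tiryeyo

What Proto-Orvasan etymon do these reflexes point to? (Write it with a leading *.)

*tiryako

Position 5: Riviki has a, Lumirar has e, Yosolish has e. Riviki preserves a here (none of its changes turn any other segment into a), so the proto-segment is *a.
Position 2: Riviki has i, Lumirar has e, Yosolish has i. Riviki preserves i here (none of its changes turn any other segment into i), so the proto-segment is *i.
This points to *tiryako. Verify forward in each daughter:
Riviki: *tiryako
  tiryako → tiryaho   [unconditioned shift]
  tiryaho (rule 2 does not apply)
  tiryaho (rule 3 does not apply)
  tiryaho → tiryahu   [vowel merger]
  giving Riviki tiryahu.
Lumirar: start from *tiryako.
  rule 1 (vowel merger): tiryako → tiryeko
  rule 2: no change — tiryeko
  rule 3: no change — tiryeko
  rule 4 (pre-rhotic lowering): tiryeko → teryeko
  ⇒ Lumirar teryeko
Yosolish: start from *tiryako.
  rule 1: no change — tiryako
  rule 2 (intervocalic voicing): tiryako → tiryago
  rule 3 (vowel merger): tiryago → tiryego
  rule 4 (unconditioned shift): tiryego → tiryeyo
  ⇒ Yosolish tiryeyo
*tiryako is the unique common source.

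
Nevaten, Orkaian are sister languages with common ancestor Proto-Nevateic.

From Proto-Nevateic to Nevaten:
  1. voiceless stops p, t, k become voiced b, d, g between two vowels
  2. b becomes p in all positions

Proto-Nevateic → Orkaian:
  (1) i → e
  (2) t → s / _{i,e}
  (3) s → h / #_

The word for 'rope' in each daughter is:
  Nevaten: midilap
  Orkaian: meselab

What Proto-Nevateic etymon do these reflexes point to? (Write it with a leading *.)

Position 2: Nevaten has i, Orkaian has e. Nevaten preserves i here (none of its changes turn any other segment into i), so the proto-segment is *i.
Position 4: Nevaten has i, Orkaian has e. Nevaten preserves i here (none of its changes turn any other segment into i), so the proto-segment is *i.
Position 7: Nevaten has p, Orkaian has b. Orkaian preserves b here (none of its changes turn any other segment into b), so the proto-segment is *b.
Verify the candidate proto-form against each daughter:
Nevaten: start from *mitilab.
  rule 1 (intervocalic voicing): mitilab → midilab
  rule 2 (unconditioned shift): midilab → midilap
  ⇒ Nevaten midilap
Orkaian: *mitilab
  mitilab → metelab   [vowel merger]
  metelab → meselab   [palatalisation]
  meselab (rule 3 does not apply)
  giving Orkaian meselab.
*mitilab is the unique common source.

*mitilab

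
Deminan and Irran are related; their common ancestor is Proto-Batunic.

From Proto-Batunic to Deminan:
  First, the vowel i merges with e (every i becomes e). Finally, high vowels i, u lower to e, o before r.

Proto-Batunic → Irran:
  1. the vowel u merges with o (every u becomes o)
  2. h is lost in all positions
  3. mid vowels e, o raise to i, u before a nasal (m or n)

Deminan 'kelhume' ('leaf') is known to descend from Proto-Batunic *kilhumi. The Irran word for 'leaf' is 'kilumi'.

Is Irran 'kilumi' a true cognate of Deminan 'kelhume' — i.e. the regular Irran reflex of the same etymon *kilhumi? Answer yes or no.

yes

Derive the expected Irran reflex of *kilhumi:
Irran: *kilhumi
  kilhumi → kilhomi   [vowel merger]
  kilhomi → kilomi   [h-loss]
  kilomi → kilumi   [pre-nasal raising]
  giving Irran kilumi.
Irran 'kilumi' matches the regular reflex exactly, so the pair is cognate.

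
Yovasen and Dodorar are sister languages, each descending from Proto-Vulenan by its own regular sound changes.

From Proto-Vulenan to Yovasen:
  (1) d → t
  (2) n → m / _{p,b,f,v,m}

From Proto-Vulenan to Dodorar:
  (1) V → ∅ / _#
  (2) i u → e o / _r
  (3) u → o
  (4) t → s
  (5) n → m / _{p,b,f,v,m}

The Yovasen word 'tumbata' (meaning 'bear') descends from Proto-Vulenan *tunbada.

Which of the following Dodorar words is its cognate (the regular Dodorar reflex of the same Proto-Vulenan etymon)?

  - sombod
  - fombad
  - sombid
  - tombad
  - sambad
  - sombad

sombad

Dodorar: *tunbada
  tunbada → tunbad   [apocope]
  tunbad (rule 2 does not apply)
  tunbad → tonbad   [vowel merger]
  tonbad → sonbad   [unconditioned shift]
  sonbad → sombad   [nasal place assimilation]
  giving Dodorar sombad.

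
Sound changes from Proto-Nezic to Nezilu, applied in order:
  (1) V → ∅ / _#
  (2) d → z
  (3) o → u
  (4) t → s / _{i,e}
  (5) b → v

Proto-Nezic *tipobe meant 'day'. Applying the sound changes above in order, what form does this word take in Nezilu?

sipuv

Nezilu: *tipobe > tipob > tipub > sipub > sipuv  (by apocope, vowel merger, palatalisation, unconditioned shift)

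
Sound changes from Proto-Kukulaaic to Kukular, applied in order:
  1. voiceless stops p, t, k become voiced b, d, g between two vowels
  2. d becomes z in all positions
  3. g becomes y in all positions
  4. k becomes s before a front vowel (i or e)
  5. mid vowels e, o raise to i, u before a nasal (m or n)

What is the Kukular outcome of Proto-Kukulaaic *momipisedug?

mumibisezuy

Kukular: start from *momipisedug.
  rule 1 (intervocalic voicing): momipisedug → momibisedug
  rule 2 (unconditioned shift): momibisedug → momibisezug
  rule 3 (unconditioned shift): momibisezug → momibisezuy
  rule 4: no change — momibisezuy
  rule 5 (pre-nasal raising): momibisezuy → mumibisezuy
  ⇒ Kukular mumibisezuy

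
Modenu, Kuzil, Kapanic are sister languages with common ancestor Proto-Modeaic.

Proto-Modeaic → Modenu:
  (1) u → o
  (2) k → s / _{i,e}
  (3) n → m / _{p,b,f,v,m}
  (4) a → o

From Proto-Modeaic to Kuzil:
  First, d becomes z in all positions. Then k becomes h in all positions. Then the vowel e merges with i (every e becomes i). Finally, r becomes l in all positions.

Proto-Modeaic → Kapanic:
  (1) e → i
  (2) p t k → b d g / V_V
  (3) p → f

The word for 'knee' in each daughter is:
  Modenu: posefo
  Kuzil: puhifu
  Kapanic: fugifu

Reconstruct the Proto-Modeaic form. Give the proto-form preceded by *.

Position 4: Modenu has e, Kuzil has i, Kapanic has i. Modenu preserves e here (none of its changes turn any other segment into e), so the proto-segment is *e.
Position 2: Modenu has o, Kuzil has u, Kapanic has u. Kuzil preserves u here (none of its changes turn any other segment into u), so the proto-segment is *u.
Verify the candidate proto-form against each daughter:
Modenu: start from *pukefu.
  rule 1 (vowel merger): pukefu → pokefo
  rule 2 (palatalisation): pokefo → posefo
  rule 3: no change — posefo
  rule 4: no change — posefo
  ⇒ Modenu posefo
Kuzil: *pukefu > puhefu > puhifu  (by unconditioned shift, vowel merger)
Kapanic: *pukefu > pukifu > pugifu > fugifu  (by vowel merger, intervocalic voicing, unconditioned shift)
*pukefu is the unique common source.

*pukefu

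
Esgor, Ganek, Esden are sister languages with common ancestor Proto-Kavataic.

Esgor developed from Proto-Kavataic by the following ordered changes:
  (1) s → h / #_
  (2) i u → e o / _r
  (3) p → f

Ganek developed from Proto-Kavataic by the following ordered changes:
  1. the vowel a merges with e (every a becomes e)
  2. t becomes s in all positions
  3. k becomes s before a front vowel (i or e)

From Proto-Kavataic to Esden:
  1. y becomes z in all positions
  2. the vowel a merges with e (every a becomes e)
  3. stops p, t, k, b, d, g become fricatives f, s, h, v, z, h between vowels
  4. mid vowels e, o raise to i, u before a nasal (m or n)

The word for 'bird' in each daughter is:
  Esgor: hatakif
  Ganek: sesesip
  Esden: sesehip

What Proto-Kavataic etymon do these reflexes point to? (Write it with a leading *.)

*satakip

Position 2: Esgor has a, Ganek has e, Esden has e. Esgor preserves a here (none of its changes turn any other segment into a), so the proto-segment is *a.
Position 3: Esgor has t, Ganek has s, Esden has s. Esgor preserves t here (none of its changes turn any other segment into t), so the proto-segment is *t.
Verify the candidate proto-form against each daughter:
Esgor: *satakip > hatakip > hatakif  (by debuccalisation, unconditioned shift)
Ganek: start from *satakip.
  rule 1 (vowel merger): satakip → setekip
  rule 2 (unconditioned shift): setekip → sesekip
  rule 3 (palatalisation): sesekip → sesesip
  ⇒ Ganek sesesip
Esden: start from *satakip.
  rule 1: no change — satakip
  rule 2 (vowel merger): satakip → setekip
  rule 3 (intervocalic lenition): setekip → sesehip
  rule 4: no change — sesehip
  ⇒ Esden sesehip
No other proto-form is consistent with every reflex, so the reconstruction is *satakip.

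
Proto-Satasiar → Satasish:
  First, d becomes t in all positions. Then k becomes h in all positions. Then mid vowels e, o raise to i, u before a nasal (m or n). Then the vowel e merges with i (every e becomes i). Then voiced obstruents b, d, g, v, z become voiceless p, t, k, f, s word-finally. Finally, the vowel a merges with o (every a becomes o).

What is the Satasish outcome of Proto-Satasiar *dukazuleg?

Satasish: start from *dukazuleg.
  rule 1 (unconditioned shift): dukazuleg → tukazuleg
  rule 2 (unconditioned shift): tukazuleg → tuhazuleg
  rule 3: no change — tuhazuleg
  rule 4 (vowel merger): tuhazuleg → tuhazulig
  rule 5 (final devoicing): tuhazulig → tuhazulik
  rule 6 (vowel merger): tuhazulik → tuhozulik
  ⇒ Satasish tuhozulik

tuhozulik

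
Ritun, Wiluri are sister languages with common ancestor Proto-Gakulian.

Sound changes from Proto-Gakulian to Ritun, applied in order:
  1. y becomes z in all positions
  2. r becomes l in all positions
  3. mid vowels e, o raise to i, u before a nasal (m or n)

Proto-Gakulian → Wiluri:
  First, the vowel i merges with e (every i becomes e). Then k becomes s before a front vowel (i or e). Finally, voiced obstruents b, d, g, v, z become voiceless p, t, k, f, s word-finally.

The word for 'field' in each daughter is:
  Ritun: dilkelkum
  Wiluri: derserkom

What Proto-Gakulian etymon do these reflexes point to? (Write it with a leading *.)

Position 6: Ritun has l, Wiluri has r. Wiluri preserves r here (none of its changes turn any other segment into r), so the proto-segment is *r.
Position 2: Ritun has i, Wiluri has e. Taking the neighbouring segments as reconstructed: Ritun i can only go back to *i; Wiluri e could go back to *e or *i — the one source consistent with every daughter is *i.
This points to *dirkerkom. Verify forward in each daughter:
Ritun: *dirkerkom > dilkelkom > dilkelkum  (by unconditioned shift, pre-nasal raising)
Wiluri: *dirkerkom
  dirkerkom → derkerkom   [vowel merger]
  derkerkom → derserkom   [palatalisation]
  derserkom (rule 3 does not apply)
  giving Wiluri derserkom.
No other proto-form is consistent with every reflex, so the reconstruction is *dirkerkom.

*dirkerkom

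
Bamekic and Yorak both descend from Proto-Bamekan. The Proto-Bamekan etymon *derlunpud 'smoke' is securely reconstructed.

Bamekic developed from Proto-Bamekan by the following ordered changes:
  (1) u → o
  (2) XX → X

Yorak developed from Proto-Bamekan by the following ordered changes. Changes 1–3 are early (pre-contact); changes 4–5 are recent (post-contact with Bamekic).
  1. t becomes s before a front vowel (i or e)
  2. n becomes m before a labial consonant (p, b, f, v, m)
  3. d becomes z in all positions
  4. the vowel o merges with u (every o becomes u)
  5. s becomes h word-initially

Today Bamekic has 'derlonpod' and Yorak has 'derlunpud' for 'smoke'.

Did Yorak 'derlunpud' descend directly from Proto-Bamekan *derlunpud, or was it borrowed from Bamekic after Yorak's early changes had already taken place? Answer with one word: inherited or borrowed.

If inherited, *derlunpud would pass through all of Yorak's changes:
Yorak: *derlunpud > derlumpud > zerlumpuz  (by nasal place assimilation, unconditioned shift)
If borrowed from Bamekic 'derlonpod' after the early changes, it would undergo only the recent ones:
  rule 4 (vowel merger): derlonpod → derlunpud
  rule 5 (debuccalisation): no change (derlunpud)
  ⇒ as a loan: derlunpud
Yorak 'derlunpud' matches the loan outcome 'derlunpud', not the inherited 'zerlumpuz' — it skipped the early Yorak changes, so it was borrowed from Bamekic.

borrowed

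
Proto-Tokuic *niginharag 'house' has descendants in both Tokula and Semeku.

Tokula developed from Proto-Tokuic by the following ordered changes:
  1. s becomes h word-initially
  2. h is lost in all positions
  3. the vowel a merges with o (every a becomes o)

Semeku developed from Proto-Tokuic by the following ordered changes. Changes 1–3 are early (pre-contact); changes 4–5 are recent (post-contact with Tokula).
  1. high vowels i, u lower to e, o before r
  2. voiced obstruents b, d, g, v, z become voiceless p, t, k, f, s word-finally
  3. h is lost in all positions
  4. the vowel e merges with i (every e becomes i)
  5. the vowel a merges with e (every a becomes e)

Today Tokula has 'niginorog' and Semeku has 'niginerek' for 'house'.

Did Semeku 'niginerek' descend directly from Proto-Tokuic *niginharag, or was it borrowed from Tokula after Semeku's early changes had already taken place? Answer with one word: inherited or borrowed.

inherited

If inherited, *niginharag would pass through all of Semeku's changes:
Semeku: *niginharag > niginharak > niginarak > niginerek  (by final devoicing, h-loss, vowel merger)
If borrowed from Tokula 'niginorog' after the early changes, it would undergo only the recent ones:
  rule 4 (vowel merger): no change (niginorog)
  rule 5 (vowel merger): no change (niginorog)
  ⇒ as a loan: niginorog
Semeku 'niginerek' matches the inherited outcome exactly, so it is an inherited cognate, not a loan.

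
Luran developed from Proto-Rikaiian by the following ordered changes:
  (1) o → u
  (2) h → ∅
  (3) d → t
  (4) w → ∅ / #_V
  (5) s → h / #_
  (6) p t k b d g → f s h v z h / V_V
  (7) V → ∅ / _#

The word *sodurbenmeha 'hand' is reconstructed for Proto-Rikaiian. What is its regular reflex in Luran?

Luran: *sodurbenmeha > sudurbenmeha > sudurbenmea > suturbenmea > huturbenmea > husurbenmea > husurbenme  (by vowel merger, h-loss, unconditioned shift, debuccalisation, intervocalic lenition, apocope)

husurbenme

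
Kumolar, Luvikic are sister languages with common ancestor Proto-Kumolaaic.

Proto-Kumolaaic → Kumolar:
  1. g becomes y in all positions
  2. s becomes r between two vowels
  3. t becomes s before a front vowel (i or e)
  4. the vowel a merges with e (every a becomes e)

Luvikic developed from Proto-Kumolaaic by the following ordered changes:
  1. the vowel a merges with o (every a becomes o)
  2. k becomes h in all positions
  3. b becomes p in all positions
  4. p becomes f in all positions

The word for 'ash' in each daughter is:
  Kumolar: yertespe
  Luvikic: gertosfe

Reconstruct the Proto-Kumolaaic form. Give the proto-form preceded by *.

Position 1: Kumolar has y, Luvikic has g. Luvikic preserves g here (none of its changes turn any other segment into g), so the proto-segment is *g.
Position 7: Kumolar has p, Luvikic has f. Kumolar preserves p here (none of its changes turn any other segment into p), so the proto-segment is *p.
Continuing position by position gives *gertaspe; check it forward:
Kumolar: *gertaspe
  gertaspe → yertaspe   [unconditioned shift]
  yertaspe (rule 2 does not apply)
  yertaspe (rule 3 does not apply)
  yertaspe → yertespe   [vowel merger]
  giving Kumolar yertespe.
Luvikic: *gertaspe > gertospe > gertosfe  (by vowel merger, unconditioned shift)
*gertaspe is the unique common source.

*gertaspe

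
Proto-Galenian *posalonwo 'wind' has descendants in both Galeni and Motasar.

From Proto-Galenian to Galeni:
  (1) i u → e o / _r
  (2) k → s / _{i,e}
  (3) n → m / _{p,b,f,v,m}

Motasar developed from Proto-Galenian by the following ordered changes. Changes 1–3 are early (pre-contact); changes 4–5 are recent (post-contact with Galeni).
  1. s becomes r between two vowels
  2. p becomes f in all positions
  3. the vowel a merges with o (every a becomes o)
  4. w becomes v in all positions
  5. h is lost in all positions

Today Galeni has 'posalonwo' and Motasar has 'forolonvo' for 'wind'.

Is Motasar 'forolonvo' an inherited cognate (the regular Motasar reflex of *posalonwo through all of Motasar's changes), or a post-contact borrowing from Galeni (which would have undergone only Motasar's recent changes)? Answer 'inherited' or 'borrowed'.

If inherited, *posalonwo would pass through all of Motasar's changes:
Motasar: start from *posalonwo.
  rule 1 (rhotacism): posalonwo → poralonwo
  rule 2 (unconditioned shift): poralonwo → foralonwo
  rule 3 (vowel merger): foralonwo → forolonwo
  rule 4 (unconditioned shift): forolonwo → forolonvo
  rule 5: no change — forolonvo
  ⇒ Motasar forolonvo
If borrowed from Galeni 'posalonwo' after the early changes, it would undergo only the recent ones:
  rule 4 (unconditioned shift): posalonwo → posalonvo
  rule 5 (h-loss): no change (posalonvo)
  ⇒ as a loan: posalonvo
Motasar 'forolonvo' matches the inherited outcome exactly, so it is an inherited cognate, not a loan.

inherited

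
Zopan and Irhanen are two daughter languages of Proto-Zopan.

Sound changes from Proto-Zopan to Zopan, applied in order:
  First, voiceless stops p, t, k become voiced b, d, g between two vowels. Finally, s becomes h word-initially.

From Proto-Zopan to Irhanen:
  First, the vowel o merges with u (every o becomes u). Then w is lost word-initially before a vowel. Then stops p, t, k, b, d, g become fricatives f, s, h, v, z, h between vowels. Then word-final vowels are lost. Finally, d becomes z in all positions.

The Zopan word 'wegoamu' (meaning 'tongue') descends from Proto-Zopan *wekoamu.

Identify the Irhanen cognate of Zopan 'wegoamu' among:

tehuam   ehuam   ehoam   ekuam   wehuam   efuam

ehuam

Irhanen: start from *wekoamu.
  rule 1 (vowel merger): wekoamu → wekuamu
  rule 2 (glide loss): wekuamu → ekuamu
  rule 3 (intervocalic lenition): ekuamu → ehuamu
  rule 4 (apocope): ehuamu → ehuam
  rule 5: no change — ehuam
  ⇒ Irhanen ehuam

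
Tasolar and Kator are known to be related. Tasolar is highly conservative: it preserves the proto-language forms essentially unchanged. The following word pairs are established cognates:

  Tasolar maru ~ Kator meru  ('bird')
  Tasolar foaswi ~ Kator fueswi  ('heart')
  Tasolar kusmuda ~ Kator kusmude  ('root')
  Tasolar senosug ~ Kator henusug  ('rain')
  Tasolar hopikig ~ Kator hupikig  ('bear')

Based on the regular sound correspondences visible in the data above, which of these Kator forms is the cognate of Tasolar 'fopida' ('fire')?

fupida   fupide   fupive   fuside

hopikig ~ hupikig — Tasolar o corresponds to Kator u after a consonant, before a labial obstruent.
kusmuda ~ kusmude — Tasolar a corresponds to Kator e word-finally.
Applying these to Tasolar 'fopida':
  fopida → fupida   (o→u after a consonant, before a labial obstruent)
  fupida → fupide   (a→e word-finally)
So the Kator cognate is 'fupide'.

fupide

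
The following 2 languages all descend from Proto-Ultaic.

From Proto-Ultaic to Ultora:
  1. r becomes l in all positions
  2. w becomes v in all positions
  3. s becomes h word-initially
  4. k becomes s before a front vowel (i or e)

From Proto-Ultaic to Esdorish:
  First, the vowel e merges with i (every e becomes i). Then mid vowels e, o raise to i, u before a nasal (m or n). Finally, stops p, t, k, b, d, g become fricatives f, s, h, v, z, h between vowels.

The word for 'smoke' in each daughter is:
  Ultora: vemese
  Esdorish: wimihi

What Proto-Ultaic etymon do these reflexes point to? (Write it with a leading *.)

Position 5: Ultora has s, Esdorish has h. Taking the neighbouring segments as reconstructed: Ultora s could go back to *k or *s; Esdorish h could go back to *k or *g or *h — the one source consistent with every daughter is *k.
Position 1: Ultora has v, Esdorish has w. Esdorish preserves w here (none of its changes turn any other segment into w), so the proto-segment is *w.
Position 6: Ultora has e, Esdorish has i. Ultora preserves e here (none of its changes turn any other segment into e), so the proto-segment is *e.
Continuing position by position gives *wemeke; check it forward:
Ultora: *wemeke
  wemeke (rule 1 does not apply)
  wemeke → vemeke   [unconditioned shift]
  vemeke (rule 3 does not apply)
  vemeke → vemese   [palatalisation]
  giving Ultora vemese.
Esdorish: start from *wemeke.
  rule 1 (vowel merger): wemeke → wimiki
  rule 2: no change — wimiki
  rule 3 (intervocalic lenition): wimiki → wimihi
  ⇒ Esdorish wimihi
*wemeke is the unique common source.

*wemeke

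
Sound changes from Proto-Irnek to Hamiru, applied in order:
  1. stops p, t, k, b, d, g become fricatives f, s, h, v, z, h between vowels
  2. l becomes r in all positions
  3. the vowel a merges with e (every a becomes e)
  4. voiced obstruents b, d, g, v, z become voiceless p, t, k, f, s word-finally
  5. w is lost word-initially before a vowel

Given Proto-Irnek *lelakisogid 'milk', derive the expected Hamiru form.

Hamiru: *lelakisogid
  lelakisogid → lelahisohid   [intervocalic lenition]
  lelahisohid → rerahisohid   [unconditioned shift]
  rerahisohid → rerehisohid   [vowel merger]
  rerehisohid → rerehisohit   [final devoicing]
  rerehisohit (rule 5 does not apply)
  giving Hamiru rerehisohit.

rerehisohit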